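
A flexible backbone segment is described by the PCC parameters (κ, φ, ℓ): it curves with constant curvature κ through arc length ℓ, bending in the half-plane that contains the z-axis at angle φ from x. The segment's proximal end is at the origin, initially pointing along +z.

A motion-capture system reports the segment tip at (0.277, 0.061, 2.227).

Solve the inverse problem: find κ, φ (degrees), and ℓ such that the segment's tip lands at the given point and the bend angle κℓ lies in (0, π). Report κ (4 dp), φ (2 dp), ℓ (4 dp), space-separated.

ρ = √(x²+y²) = √(0.277² + 0.061²) = 0.28364
φ = atan2(y, x) mod 360° = atan2(0.061, 0.277) = 12.4193°
|p|² = ρ² + z² = 0.28364² + 2.227² = 5.03998
κ = 2ρ / |p|² = 2×0.28364 / 5.03998 = 0.11255
θ = 2·atan2(ρ, z) = 2·atan2(0.28364, 2.227) = 0.25336 rad
ℓ = θ/κ = 0.25336/0.11255 = 2.25101

0.1126 12.42 2.2510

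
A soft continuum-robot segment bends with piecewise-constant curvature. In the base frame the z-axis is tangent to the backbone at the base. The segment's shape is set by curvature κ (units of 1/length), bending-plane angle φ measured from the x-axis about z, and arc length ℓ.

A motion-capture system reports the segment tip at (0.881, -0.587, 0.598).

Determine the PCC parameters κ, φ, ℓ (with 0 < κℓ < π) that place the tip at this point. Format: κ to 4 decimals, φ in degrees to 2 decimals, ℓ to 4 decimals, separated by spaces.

ρ = √(x²+y²) = √(0.881² + -0.587²) = 1.05865
φ = atan2(y, x) mod 360° = atan2(-0.587, 0.881) = 326.3249°
|p|² = ρ² + z² = 1.05865² + 0.598² = 1.47833
κ = 2ρ / |p|² = 2×1.05865 / 1.47833 = 1.43221
θ = 2·atan2(ρ, z) = 2·atan2(1.05865, 0.598) = 2.11321 rad
ℓ = θ/κ = 2.11321/1.43221 = 1.47549

1.4322 326.32 1.4755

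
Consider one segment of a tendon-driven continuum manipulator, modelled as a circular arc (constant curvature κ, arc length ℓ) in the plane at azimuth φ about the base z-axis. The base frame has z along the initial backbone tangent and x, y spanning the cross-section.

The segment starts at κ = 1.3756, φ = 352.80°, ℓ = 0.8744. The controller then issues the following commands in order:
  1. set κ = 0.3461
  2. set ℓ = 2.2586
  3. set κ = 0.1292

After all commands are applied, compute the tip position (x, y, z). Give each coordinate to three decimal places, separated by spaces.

initial: κ=1.3756, φ=352.80°, ℓ=0.8744
cmd 1: set κ=0.3461 → (κ,φ,ℓ)=(0.3461,352.80°,0.8744) → tip=(0.1303,-0.0165,0.8611)
cmd 2: set ℓ=2.2586 → (κ,φ,ℓ)=(0.3461,352.80°,2.2586) → tip=(0.8321,-0.1051,2.0355)
cmd 3: set κ=0.1292 → (κ,φ,ℓ)=(0.1292,352.80°,2.2586) → tip=(0.3246,-0.0410,2.2267)

0.325 -0.041 2.227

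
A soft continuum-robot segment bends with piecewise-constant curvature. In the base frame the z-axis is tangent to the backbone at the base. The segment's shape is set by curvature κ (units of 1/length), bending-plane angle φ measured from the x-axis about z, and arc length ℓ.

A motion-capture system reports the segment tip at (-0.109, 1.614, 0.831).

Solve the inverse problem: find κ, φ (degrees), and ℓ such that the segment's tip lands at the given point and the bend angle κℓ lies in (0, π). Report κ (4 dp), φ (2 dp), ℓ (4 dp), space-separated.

ρ = √(x²+y²) = √(-0.109² + 1.614²) = 1.61768
φ = atan2(y, x) mod 360° = atan2(1.614, -0.109) = 93.8636°
|p|² = ρ² + z² = 1.61768² + 0.831² = 3.30744
κ = 2ρ / |p|² = 2×1.61768 / 3.30744 = 0.97821
θ = 2·atan2(ρ, z) = 2·atan2(1.61768, 0.831) = 2.19250 rad
ℓ = θ/κ = 2.19250/0.97821 = 2.24135

0.9782 93.86 2.2413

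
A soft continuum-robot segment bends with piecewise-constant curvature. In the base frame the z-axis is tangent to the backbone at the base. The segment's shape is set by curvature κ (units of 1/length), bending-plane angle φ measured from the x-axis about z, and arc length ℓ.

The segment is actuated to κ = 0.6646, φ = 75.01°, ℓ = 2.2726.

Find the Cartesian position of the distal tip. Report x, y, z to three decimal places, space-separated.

0.366 1.366 1.502

θ = κ·ℓ = 0.6646 × 2.2726 = 1.51037 rad
ρ = (1 − cos θ)/κ = (1 − 0.06039)/0.6646 = 1.41380
z = sin θ / κ = 0.99817/0.6646 = 1.50192
x = ρ cos φ = 1.41380 × cos(75.01°) = 0.36568
y = ρ sin φ = 1.41380 × sin(75.01°) = 1.36569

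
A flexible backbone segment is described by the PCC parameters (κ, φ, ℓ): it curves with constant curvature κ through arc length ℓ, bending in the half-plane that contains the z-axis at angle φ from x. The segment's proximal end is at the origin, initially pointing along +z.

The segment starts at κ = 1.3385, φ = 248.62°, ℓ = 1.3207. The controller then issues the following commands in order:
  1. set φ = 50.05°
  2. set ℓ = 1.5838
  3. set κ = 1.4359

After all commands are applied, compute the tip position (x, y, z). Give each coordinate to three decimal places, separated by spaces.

initial: κ=1.3385, φ=248.62°, ℓ=1.3207
cmd 1: set φ=50.05° → (κ,φ,ℓ)=(1.3385,50.05°,1.3207) → tip=(0.5736,0.6848,0.7327)
cmd 2: set ℓ=1.5838 → (κ,φ,ℓ)=(1.3385,50.05°,1.5838) → tip=(0.7301,0.8717,0.6373)
cmd 3: set κ=1.4359 → (κ,φ,ℓ)=(1.4359,50.05°,1.5838) → tip=(0.7364,0.8792,0.5311)

0.736 0.879 0.531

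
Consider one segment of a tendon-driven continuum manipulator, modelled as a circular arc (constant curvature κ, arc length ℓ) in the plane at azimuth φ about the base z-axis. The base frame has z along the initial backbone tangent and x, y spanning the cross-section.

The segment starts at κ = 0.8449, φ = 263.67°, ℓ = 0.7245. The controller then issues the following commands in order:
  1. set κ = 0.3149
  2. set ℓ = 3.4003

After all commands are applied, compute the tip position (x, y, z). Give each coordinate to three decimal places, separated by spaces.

-0.182 -1.643 2.787

initial: κ=0.8449, φ=263.67°, ℓ=0.7245
cmd 1: set κ=0.3149 → (κ,φ,ℓ)=(0.3149,263.67°,0.7245) → tip=(-0.0091,-0.0818,0.7182)
cmd 2: set ℓ=3.4003 → (κ,φ,ℓ)=(0.3149,263.67°,3.4003) → tip=(-0.1823,-1.6429,2.7868)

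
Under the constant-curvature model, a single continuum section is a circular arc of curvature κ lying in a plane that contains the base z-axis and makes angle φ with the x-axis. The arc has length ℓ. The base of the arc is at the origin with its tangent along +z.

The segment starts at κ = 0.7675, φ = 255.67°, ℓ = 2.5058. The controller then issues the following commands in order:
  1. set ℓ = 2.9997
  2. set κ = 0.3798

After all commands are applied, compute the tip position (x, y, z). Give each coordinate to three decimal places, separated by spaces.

initial: κ=0.7675, φ=255.67°, ℓ=2.5058
cmd 1: set ℓ=2.9997 → (κ,φ,ℓ)=(0.7675,255.67°,2.9997) → tip=(-0.5379,-2.1056,0.9696)
cmd 2: set κ=0.3798 → (κ,φ,ℓ)=(0.3798,255.67°,2.9997) → tip=(-0.3791,-1.4841,2.3916)

-0.379 -1.484 2.392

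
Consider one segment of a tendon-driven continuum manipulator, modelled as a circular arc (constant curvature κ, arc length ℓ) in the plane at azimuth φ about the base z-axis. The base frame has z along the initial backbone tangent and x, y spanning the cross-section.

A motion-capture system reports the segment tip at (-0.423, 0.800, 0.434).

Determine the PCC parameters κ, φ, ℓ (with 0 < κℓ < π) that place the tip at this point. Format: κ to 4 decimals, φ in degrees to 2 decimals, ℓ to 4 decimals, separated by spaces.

1.7968 117.87 1.2507

ρ = √(x²+y²) = √(-0.423² + 0.800²) = 0.90495
φ = atan2(y, x) mod 360° = atan2(0.800, -0.423) = 117.8676°
|p|² = ρ² + z² = 0.90495² + 0.434² = 1.00729
κ = 2ρ / |p|² = 2×0.90495 / 1.00729 = 1.79680
θ = 2·atan2(ρ, z) = 2·atan2(0.90495, 0.434) = 2.24723 rad
ℓ = θ/κ = 2.24723/1.79680 = 1.25068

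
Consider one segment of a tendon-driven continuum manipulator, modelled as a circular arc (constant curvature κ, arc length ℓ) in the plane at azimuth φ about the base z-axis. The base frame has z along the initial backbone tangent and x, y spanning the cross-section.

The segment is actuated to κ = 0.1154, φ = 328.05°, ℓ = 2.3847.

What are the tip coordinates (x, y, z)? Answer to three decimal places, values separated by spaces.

θ = κ·ℓ = 0.1154 × 2.3847 = 0.27519 rad
ρ = (1 − cos θ)/κ = (1 − 0.96237)/0.1154 = 0.32606
z = sin θ / κ = 0.27173/0.1154 = 2.35471
x = ρ cos φ = 0.32606 × cos(328.05°) = 0.27667
y = ρ sin φ = 0.32606 × sin(328.05°) = -0.17255

0.277 -0.173 2.355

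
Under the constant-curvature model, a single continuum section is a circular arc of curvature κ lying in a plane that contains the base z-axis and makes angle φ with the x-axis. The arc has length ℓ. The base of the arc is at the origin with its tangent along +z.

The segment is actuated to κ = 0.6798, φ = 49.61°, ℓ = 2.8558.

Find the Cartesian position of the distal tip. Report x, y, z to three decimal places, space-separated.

1.298 1.526 1.371

θ = κ·ℓ = 0.6798 × 2.8558 = 1.94137 rad
ρ = (1 − cos θ)/κ = (1 − -0.36215)/0.6798 = 2.00376
z = sin θ / κ = 0.93212/0.6798 = 1.37117
x = ρ cos φ = 2.00376 × cos(49.61°) = 1.29841
y = ρ sin φ = 2.00376 × sin(49.61°) = 1.52616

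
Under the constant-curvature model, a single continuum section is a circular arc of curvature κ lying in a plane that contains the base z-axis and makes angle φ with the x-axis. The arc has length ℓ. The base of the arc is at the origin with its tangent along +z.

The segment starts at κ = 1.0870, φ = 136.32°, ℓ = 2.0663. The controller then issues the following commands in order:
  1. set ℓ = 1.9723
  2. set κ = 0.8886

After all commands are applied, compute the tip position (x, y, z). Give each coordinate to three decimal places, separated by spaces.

-0.961 0.918 1.107

initial: κ=1.0870, φ=136.32°, ℓ=2.0663
cmd 1: set ℓ=1.9723 → (κ,φ,ℓ)=(1.0870,136.32°,1.9723) → tip=(-1.0261,0.9799,0.7730)
cmd 2: set κ=0.8886 → (κ,φ,ℓ)=(0.8886,136.32°,1.9723) → tip=(-0.9610,0.9177,1.1068)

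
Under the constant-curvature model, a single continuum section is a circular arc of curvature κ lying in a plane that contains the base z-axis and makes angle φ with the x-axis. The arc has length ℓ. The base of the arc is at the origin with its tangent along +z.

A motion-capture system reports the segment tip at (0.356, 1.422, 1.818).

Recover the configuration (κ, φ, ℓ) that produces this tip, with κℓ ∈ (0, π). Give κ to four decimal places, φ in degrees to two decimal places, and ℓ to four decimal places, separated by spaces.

0.5376 75.94 2.5247

ρ = √(x²+y²) = √(0.356² + 1.422²) = 1.46589
φ = atan2(y, x) mod 360° = atan2(1.422, 0.356) = 75.9448°
|p|² = ρ² + z² = 1.46589² + 1.818² = 5.45394
κ = 2ρ / |p|² = 2×1.46589 / 5.45394 = 0.53755
θ = 2·atan2(ρ, z) = 2·atan2(1.46589, 1.818) = 1.35716 rad
ℓ = θ/κ = 1.35716/0.53755 = 2.52472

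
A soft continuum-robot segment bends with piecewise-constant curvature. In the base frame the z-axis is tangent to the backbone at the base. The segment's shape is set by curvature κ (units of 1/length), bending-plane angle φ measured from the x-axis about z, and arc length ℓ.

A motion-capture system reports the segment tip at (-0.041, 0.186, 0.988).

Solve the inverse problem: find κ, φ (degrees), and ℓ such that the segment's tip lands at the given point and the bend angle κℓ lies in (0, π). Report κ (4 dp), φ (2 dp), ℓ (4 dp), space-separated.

ρ = √(x²+y²) = √(-0.041² + 0.186²) = 0.19047
φ = atan2(y, x) mod 360° = atan2(0.186, -0.041) = 102.4309°
|p|² = ρ² + z² = 0.19047² + 0.988² = 1.01242
κ = 2ρ / |p|² = 2×0.19047 / 1.01242 = 0.37626
θ = 2·atan2(ρ, z) = 2·atan2(0.19047, 0.988) = 0.38088 rad
ℓ = θ/κ = 0.38088/0.37626 = 1.01230

0.3763 102.43 1.0123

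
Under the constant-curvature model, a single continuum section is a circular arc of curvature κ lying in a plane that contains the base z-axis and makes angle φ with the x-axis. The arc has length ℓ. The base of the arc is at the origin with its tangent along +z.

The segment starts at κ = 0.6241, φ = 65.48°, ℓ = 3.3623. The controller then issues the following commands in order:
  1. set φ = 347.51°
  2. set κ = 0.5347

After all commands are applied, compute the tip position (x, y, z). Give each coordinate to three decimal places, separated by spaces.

2.237 -0.496 1.822

initial: κ=0.6241, φ=65.48°, ℓ=3.3623
cmd 1: set φ=347.51° → (κ,φ,ℓ)=(0.6241,347.51°,3.3623) → tip=(2.3520,-0.5210,1.3844)
cmd 2: set κ=0.5347 → (κ,φ,ℓ)=(0.5347,347.51°,3.3623) → tip=(2.2369,-0.4955,1.8222)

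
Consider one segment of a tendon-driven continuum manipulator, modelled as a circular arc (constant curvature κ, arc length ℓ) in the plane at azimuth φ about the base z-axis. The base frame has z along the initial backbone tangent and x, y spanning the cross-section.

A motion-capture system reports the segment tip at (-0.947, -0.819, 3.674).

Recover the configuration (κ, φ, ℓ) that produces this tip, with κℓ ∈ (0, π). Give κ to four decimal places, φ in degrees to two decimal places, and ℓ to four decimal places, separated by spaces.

ρ = √(x²+y²) = √(-0.947² + -0.819²) = 1.25203
φ = atan2(y, x) mod 360° = atan2(-0.819, -0.947) = 220.8544°
|p|² = ρ² + z² = 1.25203² + 3.674² = 15.06585
κ = 2ρ / |p|² = 2×1.25203 / 15.06585 = 0.16621
θ = 2·atan2(ρ, z) = 2·atan2(1.25203, 3.674) = 0.65688 rad
ℓ = θ/κ = 0.65688/0.16621 = 3.95215

0.1662 220.85 3.9521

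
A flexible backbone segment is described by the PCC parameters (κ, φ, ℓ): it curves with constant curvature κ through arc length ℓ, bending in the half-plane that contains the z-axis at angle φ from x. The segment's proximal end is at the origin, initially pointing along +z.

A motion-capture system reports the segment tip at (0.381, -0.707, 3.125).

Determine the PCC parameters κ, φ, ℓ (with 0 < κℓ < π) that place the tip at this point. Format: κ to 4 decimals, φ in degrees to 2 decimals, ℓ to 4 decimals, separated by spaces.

ρ = √(x²+y²) = √(0.381² + -0.707²) = 0.80313
φ = atan2(y, x) mod 360° = atan2(-0.707, 0.381) = 298.3201°
|p|² = ρ² + z² = 0.80313² + 3.125² = 10.41063
κ = 2ρ / |p|² = 2×0.80313 / 10.41063 = 0.15429
θ = 2·atan2(ρ, z) = 2·atan2(0.80313, 3.125) = 0.50311 rad
ℓ = θ/κ = 0.50311/0.15429 = 3.26083

0.1543 298.32 3.2608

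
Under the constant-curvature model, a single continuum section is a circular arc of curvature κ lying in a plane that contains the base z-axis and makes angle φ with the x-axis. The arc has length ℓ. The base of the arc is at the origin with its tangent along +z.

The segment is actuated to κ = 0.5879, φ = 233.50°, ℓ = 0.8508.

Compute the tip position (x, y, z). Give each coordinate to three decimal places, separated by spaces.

-0.124 -0.168 0.816

θ = κ·ℓ = 0.5879 × 0.8508 = 0.50019 rad
ρ = (1 − cos θ)/κ = (1 − 0.87749)/0.5879 = 0.20838
z = sin θ / κ = 0.47959/0.5879 = 0.81576
x = ρ cos φ = 0.20838 × cos(233.50°) = -0.12395
y = ρ sin φ = 0.20838 × sin(233.50°) = -0.16751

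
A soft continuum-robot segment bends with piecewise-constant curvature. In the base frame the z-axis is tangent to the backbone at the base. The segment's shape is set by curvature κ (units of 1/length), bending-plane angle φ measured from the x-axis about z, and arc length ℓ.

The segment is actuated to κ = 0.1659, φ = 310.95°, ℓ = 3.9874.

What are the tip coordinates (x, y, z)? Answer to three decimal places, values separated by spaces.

θ = κ·ℓ = 0.1659 × 3.9874 = 0.66151 rad
ρ = (1 − cos θ)/κ = (1 − 0.78907)/0.1659 = 1.27145
z = sin θ / κ = 0.61431/0.1659 = 3.70289
x = ρ cos φ = 1.27145 × cos(310.95°) = 0.83331
y = ρ sin φ = 1.27145 × sin(310.95°) = -0.96031

0.833 -0.960 3.703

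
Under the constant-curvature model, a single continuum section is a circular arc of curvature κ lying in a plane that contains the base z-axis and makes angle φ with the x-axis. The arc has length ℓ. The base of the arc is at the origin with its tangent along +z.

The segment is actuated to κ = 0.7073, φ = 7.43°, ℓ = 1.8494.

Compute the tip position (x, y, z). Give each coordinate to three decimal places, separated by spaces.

θ = κ·ℓ = 0.7073 × 1.8494 = 1.30808 rad
ρ = (1 − cos θ)/κ = (1 − 0.25970)/0.7073 = 1.04665
z = sin θ / κ = 0.96569/0.7073 = 1.36532
x = ρ cos φ = 1.04665 × cos(7.43°) = 1.03786
y = ρ sin φ = 1.04665 × sin(7.43°) = 0.13535

1.038 0.135 1.365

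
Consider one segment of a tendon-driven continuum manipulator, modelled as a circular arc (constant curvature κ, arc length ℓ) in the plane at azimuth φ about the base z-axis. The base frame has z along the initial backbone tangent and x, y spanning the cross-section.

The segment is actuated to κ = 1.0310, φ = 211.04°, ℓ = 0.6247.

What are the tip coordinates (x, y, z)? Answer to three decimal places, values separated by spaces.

-0.166 -0.100 0.582

θ = κ·ℓ = 1.0310 × 0.6247 = 0.64407 rad
ρ = (1 − cos θ)/κ = (1 − 0.79966)/1.0310 = 0.19432
z = sin θ / κ = 0.60045/1.0310 = 0.58240
x = ρ cos φ = 0.19432 × cos(211.04°) = -0.16649
y = ρ sin φ = 0.19432 × sin(211.04°) = -0.10020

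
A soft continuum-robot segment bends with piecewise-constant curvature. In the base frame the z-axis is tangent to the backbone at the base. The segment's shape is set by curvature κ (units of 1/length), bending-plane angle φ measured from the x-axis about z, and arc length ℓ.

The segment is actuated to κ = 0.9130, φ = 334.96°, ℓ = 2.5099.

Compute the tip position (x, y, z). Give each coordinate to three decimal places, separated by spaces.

θ = κ·ℓ = 0.9130 × 2.5099 = 2.29154 rad
ρ = (1 − cos θ)/κ = (1 − -0.65994)/0.9130 = 1.81812
z = sin θ / κ = 0.75132/0.9130 = 0.82291
x = ρ cos φ = 1.81812 × cos(334.96°) = 1.64724
y = ρ sin φ = 1.81812 × sin(334.96°) = -0.76952

1.647 -0.770 0.823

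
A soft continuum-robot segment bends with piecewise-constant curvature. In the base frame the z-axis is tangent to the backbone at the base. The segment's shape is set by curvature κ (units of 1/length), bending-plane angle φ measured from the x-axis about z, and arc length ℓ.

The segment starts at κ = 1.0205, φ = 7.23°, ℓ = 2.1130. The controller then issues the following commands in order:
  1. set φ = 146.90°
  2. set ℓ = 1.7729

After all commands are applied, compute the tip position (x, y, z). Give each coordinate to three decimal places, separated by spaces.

-1.015 0.662 0.952

initial: κ=1.0205, φ=7.23°, ℓ=2.1130
cmd 1: set φ=146.90° → (κ,φ,ℓ)=(1.0205,146.90°,2.1130) → tip=(-1.2745,0.8309,0.8167)
cmd 2: set ℓ=1.7729 → (κ,φ,ℓ)=(1.0205,146.90°,1.7729) → tip=(-1.0148,0.6615,0.9522)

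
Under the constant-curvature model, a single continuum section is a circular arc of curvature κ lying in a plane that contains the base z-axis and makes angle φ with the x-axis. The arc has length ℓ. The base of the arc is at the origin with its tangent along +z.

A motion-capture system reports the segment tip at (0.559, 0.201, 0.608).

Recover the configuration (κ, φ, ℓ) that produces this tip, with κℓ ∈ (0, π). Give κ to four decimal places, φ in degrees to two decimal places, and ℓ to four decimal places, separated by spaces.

1.6443 19.78 0.9412

ρ = √(x²+y²) = √(0.559² + 0.201²) = 0.59404
φ = atan2(y, x) mod 360° = atan2(0.201, 0.559) = 19.7771°
|p|² = ρ² + z² = 0.59404² + 0.608² = 0.72255
κ = 2ρ / |p|² = 2×0.59404 / 0.72255 = 1.64429
θ = 2·atan2(ρ, z) = 2·atan2(0.59404, 0.608) = 1.54757 rad
ℓ = θ/κ = 1.54757/1.64429 = 0.94118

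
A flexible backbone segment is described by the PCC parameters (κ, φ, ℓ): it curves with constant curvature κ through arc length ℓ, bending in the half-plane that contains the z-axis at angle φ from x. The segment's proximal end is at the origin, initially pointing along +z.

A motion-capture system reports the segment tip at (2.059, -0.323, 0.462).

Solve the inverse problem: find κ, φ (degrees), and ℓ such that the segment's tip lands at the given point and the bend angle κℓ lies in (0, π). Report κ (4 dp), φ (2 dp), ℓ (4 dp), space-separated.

0.9147 351.08 2.9577

ρ = √(x²+y²) = √(2.059² + -0.323²) = 2.08418
φ = atan2(y, x) mod 360° = atan2(-0.323, 2.059) = 351.0845°
|p|² = ρ² + z² = 2.08418² + 0.462² = 4.55725
κ = 2ρ / |p|² = 2×2.08418 / 4.55725 = 0.91467
θ = 2·atan2(ρ, z) = 2·atan2(2.08418, 0.462) = 2.70531 rad
ℓ = θ/κ = 2.70531/0.91467 = 2.95770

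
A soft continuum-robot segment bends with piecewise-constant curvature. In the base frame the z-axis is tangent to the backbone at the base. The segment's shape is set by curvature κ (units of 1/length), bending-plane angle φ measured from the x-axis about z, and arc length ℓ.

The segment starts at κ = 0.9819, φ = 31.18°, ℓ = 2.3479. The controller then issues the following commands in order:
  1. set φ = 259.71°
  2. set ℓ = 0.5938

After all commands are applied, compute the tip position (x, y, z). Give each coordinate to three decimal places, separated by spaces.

initial: κ=0.9819, φ=31.18°, ℓ=2.3479
cmd 1: set φ=259.71° → (κ,φ,ℓ)=(0.9819,259.71°,2.3479) → tip=(-0.3039,-1.6737,0.7558)
cmd 2: set ℓ=0.5938 → (κ,φ,ℓ)=(0.9819,259.71°,0.5938) → tip=(-0.0301,-0.1656,0.5607)

-0.030 -0.166 0.561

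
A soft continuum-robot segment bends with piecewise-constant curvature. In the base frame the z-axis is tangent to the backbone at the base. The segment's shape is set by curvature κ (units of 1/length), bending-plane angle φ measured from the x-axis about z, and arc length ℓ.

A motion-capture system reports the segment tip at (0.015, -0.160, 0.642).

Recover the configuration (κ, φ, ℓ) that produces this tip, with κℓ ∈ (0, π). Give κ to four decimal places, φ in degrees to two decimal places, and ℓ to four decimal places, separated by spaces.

ρ = √(x²+y²) = √(0.015² + -0.160²) = 0.16070
φ = atan2(y, x) mod 360° = atan2(-0.160, 0.015) = 275.3558°
|p|² = ρ² + z² = 0.16070² + 0.642² = 0.43799
κ = 2ρ / |p|² = 2×0.16070 / 0.43799 = 0.73382
θ = 2·atan2(ρ, z) = 2·atan2(0.16070, 0.642) = 0.49055 rad
ℓ = θ/κ = 0.49055/0.73382 = 0.66849

0.7338 275.36 0.6685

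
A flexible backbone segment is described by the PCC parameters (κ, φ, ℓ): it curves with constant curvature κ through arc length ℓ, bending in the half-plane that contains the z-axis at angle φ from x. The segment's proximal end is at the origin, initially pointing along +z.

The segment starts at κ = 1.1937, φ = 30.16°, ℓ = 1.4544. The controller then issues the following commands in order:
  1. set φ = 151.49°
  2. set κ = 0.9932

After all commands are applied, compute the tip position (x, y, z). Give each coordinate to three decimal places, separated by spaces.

-0.773 0.420 0.999

initial: κ=1.1937, φ=30.16°, ℓ=1.4544
cmd 1: set φ=151.49° → (κ,φ,ℓ)=(1.1937,151.49°,1.4544) → tip=(-0.8573,0.4657,0.8263)
cmd 2: set κ=0.9932 → (κ,φ,ℓ)=(0.9932,151.49°,1.4544) → tip=(-0.7733,0.4201,0.9988)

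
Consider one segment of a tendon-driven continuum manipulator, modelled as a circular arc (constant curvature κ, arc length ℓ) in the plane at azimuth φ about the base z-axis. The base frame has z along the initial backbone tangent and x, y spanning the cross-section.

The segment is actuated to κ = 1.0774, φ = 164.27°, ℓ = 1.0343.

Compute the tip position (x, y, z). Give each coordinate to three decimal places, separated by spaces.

-0.500 0.141 0.833

θ = κ·ℓ = 1.0774 × 1.0343 = 1.11435 rad
ρ = (1 − cos θ)/κ = (1 − 0.44076)/1.0774 = 0.51907
z = sin θ / κ = 0.89763/1.0774 = 0.83314
x = ρ cos φ = 0.51907 × cos(164.27°) = -0.49963
y = ρ sin φ = 0.51907 × sin(164.27°) = 0.14072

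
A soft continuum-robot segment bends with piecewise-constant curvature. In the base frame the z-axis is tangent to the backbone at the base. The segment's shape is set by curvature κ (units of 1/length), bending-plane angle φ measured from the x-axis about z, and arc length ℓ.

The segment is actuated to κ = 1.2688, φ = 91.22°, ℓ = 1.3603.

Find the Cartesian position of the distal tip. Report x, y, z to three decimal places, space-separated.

θ = κ·ℓ = 1.2688 × 1.3603 = 1.72595 rad
ρ = (1 − cos θ)/κ = (1 − -0.15453)/1.2688 = 0.90994
z = sin θ / κ = 0.98799/1.2688 = 0.77868
x = ρ cos φ = 0.90994 × cos(91.22°) = -0.01937
y = ρ sin φ = 0.90994 × sin(91.22°) = 0.90973

-0.019 0.910 0.779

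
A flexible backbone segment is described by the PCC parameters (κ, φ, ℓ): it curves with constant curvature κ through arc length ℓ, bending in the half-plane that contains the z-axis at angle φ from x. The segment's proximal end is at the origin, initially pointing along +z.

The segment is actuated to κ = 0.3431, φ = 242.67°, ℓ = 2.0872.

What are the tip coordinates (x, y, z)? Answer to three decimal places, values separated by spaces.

θ = κ·ℓ = 0.3431 × 2.0872 = 0.71612 rad
ρ = (1 − cos θ)/κ = (1 − 0.75436)/0.3431 = 0.71594
z = sin θ / κ = 0.65646/0.3431 = 1.91332
x = ρ cos φ = 0.71594 × cos(242.67°) = -0.32870
y = ρ sin φ = 0.71594 × sin(242.67°) = -0.63603

-0.329 -0.636 1.913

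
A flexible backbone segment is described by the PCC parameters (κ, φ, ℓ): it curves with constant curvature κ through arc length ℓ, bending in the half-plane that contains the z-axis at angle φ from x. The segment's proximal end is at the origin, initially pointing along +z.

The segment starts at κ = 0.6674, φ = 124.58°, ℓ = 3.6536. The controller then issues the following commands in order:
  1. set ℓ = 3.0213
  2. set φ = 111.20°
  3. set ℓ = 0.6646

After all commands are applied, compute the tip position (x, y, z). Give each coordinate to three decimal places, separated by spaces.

initial: κ=0.6674, φ=124.58°, ℓ=3.6536
cmd 1: set ℓ=3.0213 → (κ,φ,ℓ)=(0.6674,124.58°,3.0213) → tip=(-1.2169,1.7654,1.3520)
cmd 2: set φ=111.20° → (κ,φ,ℓ)=(0.6674,111.20°,3.0213) → tip=(-0.7754,1.9991,1.3520)
cmd 3: set ℓ=0.6646 → (κ,φ,ℓ)=(0.6674,111.20°,0.6646) → tip=(-0.0524,0.1352,0.6430)

-0.052 0.135 0.643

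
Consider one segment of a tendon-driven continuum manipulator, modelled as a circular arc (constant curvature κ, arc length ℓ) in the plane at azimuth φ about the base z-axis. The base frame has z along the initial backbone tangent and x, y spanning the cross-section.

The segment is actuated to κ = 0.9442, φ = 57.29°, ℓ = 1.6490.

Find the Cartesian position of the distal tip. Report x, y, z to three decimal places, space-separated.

0.564 0.879 1.059

θ = κ·ℓ = 0.9442 × 1.6490 = 1.55699 rad
ρ = (1 − cos θ)/κ = (1 − 0.01381)/0.9442 = 1.04447
z = sin θ / κ = 0.99990/0.9442 = 1.05900
x = ρ cos φ = 1.04447 × cos(57.29°) = 0.56442
y = ρ sin φ = 1.04447 × sin(57.29°) = 0.87884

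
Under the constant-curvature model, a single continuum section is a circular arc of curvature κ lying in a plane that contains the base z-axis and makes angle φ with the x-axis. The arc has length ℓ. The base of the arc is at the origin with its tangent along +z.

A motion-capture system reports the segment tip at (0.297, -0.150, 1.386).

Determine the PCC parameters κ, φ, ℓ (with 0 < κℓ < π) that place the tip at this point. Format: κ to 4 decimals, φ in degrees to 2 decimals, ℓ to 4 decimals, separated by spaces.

ρ = √(x²+y²) = √(0.297² + -0.150²) = 0.33273
φ = atan2(y, x) mod 360° = atan2(-0.150, 0.297) = 333.2039°
|p|² = ρ² + z² = 0.33273² + 1.386² = 2.03170
κ = 2ρ / |p|² = 2×0.33273 / 2.03170 = 0.32754
θ = 2·atan2(ρ, z) = 2·atan2(0.33273, 1.386) = 0.47121 rad
ℓ = θ/κ = 0.47121/0.32754 = 1.43865

0.3275 333.20 1.4387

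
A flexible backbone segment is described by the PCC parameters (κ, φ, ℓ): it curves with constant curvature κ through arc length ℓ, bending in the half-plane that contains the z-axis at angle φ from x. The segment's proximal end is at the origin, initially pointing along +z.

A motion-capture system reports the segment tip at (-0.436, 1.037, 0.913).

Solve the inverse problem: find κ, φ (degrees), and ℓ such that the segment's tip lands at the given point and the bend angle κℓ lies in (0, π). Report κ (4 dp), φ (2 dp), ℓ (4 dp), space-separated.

1.0719 112.80 1.6588

ρ = √(x²+y²) = √(-0.436² + 1.037²) = 1.12493
φ = atan2(y, x) mod 360° = atan2(1.037, -0.436) = 112.8040°
|p|² = ρ² + z² = 1.12493² + 0.913² = 2.09903
κ = 2ρ / |p|² = 2×1.12493 / 2.09903 = 1.07185
θ = 2·atan2(ρ, z) = 2·atan2(1.12493, 0.913) = 1.77804 rad
ℓ = θ/κ = 1.77804/1.07185 = 1.65884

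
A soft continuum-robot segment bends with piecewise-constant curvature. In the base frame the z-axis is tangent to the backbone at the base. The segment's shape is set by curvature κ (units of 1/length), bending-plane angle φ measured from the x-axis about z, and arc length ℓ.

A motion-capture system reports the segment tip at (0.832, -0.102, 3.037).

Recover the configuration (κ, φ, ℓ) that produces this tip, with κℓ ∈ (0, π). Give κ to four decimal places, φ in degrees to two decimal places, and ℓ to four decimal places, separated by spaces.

ρ = √(x²+y²) = √(0.832² + -0.102²) = 0.83823
φ = atan2(y, x) mod 360° = atan2(-0.102, 0.832) = 353.0106°
|p|² = ρ² + z² = 0.83823² + 3.037² = 9.92600
κ = 2ρ / |p|² = 2×0.83823 / 9.92600 = 0.16890
θ = 2·atan2(ρ, z) = 2·atan2(0.83823, 3.037) = 0.53860 rad
ℓ = θ/κ = 0.53860/0.16890 = 3.18896

0.1689 353.01 3.1890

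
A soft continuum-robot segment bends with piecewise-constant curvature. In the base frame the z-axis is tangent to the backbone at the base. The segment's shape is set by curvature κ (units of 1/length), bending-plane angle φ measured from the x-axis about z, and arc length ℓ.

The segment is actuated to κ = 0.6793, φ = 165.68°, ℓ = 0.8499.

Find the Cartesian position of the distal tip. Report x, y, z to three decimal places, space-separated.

-0.231 0.059 0.803

θ = κ·ℓ = 0.6793 × 0.8499 = 0.57734 rad
ρ = (1 − cos θ)/κ = (1 − 0.83792)/0.6793 = 0.23860
z = sin θ / κ = 0.54579/0.6793 = 0.80347
x = ρ cos φ = 0.23860 × cos(165.68°) = -0.23119
y = ρ sin φ = 0.23860 × sin(165.68°) = 0.05901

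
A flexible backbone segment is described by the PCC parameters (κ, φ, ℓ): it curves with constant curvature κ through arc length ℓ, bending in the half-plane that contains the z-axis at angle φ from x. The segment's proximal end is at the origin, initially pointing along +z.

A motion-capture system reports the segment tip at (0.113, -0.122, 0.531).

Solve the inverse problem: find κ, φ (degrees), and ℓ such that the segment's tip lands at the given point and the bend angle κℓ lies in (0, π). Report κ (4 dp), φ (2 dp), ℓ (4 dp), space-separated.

1.0742 312.81 0.5651

ρ = √(x²+y²) = √(0.113² + -0.122²) = 0.16629
φ = atan2(y, x) mod 360° = atan2(-0.122, 0.113) = 312.8068°
|p|² = ρ² + z² = 0.16629² + 0.531² = 0.30961
κ = 2ρ / |p|² = 2×0.16629 / 0.30961 = 1.07419
θ = 2·atan2(ρ, z) = 2·atan2(0.16629, 0.531) = 0.60699 rad
ℓ = θ/κ = 0.60699/1.07419 = 0.56506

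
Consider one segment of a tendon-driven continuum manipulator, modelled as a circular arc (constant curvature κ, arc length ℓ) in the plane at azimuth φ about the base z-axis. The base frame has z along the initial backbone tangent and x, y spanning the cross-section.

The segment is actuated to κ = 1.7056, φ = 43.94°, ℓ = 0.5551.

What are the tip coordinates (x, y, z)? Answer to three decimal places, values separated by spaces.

0.175 0.169 0.476

θ = κ·ℓ = 1.7056 × 0.5551 = 0.94678 rad
ρ = (1 − cos θ)/κ = (1 − 0.58430)/1.7056 = 0.24373
z = sin θ / κ = 0.81154/1.7056 = 0.47581
x = ρ cos φ = 0.24373 × cos(43.94°) = 0.17550
y = ρ sin φ = 0.24373 × sin(43.94°) = 0.16912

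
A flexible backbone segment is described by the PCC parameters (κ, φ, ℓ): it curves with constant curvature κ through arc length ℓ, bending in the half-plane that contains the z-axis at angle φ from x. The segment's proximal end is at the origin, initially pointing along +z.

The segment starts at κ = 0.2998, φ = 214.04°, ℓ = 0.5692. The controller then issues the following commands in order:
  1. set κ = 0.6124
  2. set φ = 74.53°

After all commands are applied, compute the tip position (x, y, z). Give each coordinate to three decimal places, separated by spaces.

0.026 0.095 0.558

initial: κ=0.2998, φ=214.04°, ℓ=0.5692
cmd 1: set κ=0.6124 → (κ,φ,ℓ)=(0.6124,214.04°,0.5692) → tip=(-0.0814,-0.0550,0.5577)
cmd 2: set φ=74.53° → (κ,φ,ℓ)=(0.6124,74.53°,0.5692) → tip=(0.0262,0.0946,0.5577)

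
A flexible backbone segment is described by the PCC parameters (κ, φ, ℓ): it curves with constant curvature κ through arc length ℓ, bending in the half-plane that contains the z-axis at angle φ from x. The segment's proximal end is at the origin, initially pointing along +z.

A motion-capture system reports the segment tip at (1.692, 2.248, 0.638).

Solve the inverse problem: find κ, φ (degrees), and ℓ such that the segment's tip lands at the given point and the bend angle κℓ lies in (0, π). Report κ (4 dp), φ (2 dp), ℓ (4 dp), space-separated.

0.6761 53.03 3.9872

ρ = √(x²+y²) = √(1.692² + 2.248²) = 2.81360
φ = atan2(y, x) mod 360° = atan2(2.248, 1.692) = 53.0324°
|p|² = ρ² + z² = 2.81360² + 0.638² = 8.32341
κ = 2ρ / |p|² = 2×2.81360 / 8.32341 = 0.67607
θ = 2·atan2(ρ, z) = 2·atan2(2.81360, 0.638) = 2.69562 rad
ℓ = θ/κ = 2.69562/0.67607 = 3.98720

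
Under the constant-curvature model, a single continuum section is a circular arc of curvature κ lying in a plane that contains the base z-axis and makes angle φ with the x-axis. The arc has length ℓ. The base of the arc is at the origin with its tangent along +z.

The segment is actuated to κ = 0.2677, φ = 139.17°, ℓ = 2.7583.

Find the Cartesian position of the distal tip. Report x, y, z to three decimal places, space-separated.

θ = κ·ℓ = 0.2677 × 2.7583 = 0.73840 rad
ρ = (1 − cos θ)/κ = (1 − 0.73955)/0.2677 = 0.97292
z = sin θ / κ = 0.67310/0.2677 = 2.51439
x = ρ cos φ = 0.97292 × cos(139.17°) = -0.73616
y = ρ sin φ = 0.97292 × sin(139.17°) = 0.63611

-0.736 0.636 2.514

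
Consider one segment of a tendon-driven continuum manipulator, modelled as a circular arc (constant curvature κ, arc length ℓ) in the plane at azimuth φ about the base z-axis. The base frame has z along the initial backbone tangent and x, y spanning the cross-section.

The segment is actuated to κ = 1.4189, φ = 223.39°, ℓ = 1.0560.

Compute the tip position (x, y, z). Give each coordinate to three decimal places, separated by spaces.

-0.475 -0.449 0.703

θ = κ·ℓ = 1.4189 × 1.0560 = 1.49836 rad
ρ = (1 − cos θ)/κ = (1 − 0.07237)/1.4189 = 0.65376
z = sin θ / κ = 0.99738/1.4189 = 0.70292
x = ρ cos φ = 0.65376 × cos(223.39°) = -0.47509
y = ρ sin φ = 0.65376 × sin(223.39°) = -0.44911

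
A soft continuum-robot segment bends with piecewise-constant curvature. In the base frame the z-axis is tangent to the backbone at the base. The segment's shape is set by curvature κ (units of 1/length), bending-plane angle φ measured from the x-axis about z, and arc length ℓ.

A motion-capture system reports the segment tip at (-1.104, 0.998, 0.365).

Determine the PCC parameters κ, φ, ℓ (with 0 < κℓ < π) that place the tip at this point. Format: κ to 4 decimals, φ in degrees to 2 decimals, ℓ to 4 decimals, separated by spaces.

1.2676 137.89 2.0989

ρ = √(x²+y²) = √(-1.104² + 0.998²) = 1.48823
φ = atan2(y, x) mod 360° = atan2(0.998, -1.104) = 137.8869°
|p|² = ρ² + z² = 1.48823² + 0.365² = 2.34805
κ = 2ρ / |p|² = 2×1.48823 / 2.34805 = 1.26763
θ = 2·atan2(ρ, z) = 2·atan2(1.48823, 0.365) = 2.66057 rad
ℓ = θ/κ = 2.66057/1.26763 = 2.09885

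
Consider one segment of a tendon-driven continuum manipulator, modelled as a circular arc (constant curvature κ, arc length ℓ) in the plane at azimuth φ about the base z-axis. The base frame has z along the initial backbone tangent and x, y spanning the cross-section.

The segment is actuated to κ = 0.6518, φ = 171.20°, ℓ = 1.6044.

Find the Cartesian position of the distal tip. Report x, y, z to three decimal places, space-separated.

-0.756 0.117 1.328

θ = κ·ℓ = 0.6518 × 1.6044 = 1.04575 rad
ρ = (1 − cos θ)/κ = (1 − 0.50125)/0.6518 = 0.76518
z = sin θ / κ = 0.86530/0.6518 = 1.32755
x = ρ cos φ = 0.76518 × cos(171.20°) = -0.75617
y = ρ sin φ = 0.76518 × sin(171.20°) = 0.11706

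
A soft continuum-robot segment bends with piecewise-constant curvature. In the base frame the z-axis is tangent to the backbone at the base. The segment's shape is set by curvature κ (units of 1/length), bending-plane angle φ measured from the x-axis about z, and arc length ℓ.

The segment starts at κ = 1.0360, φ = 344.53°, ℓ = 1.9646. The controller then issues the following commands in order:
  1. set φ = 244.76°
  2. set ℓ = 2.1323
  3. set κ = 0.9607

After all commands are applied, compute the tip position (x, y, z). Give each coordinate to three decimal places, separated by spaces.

-0.648 -1.374 0.924

initial: κ=1.0360, φ=344.53°, ℓ=1.9646
cmd 1: set φ=244.76° → (κ,φ,ℓ)=(1.0360,244.76°,1.9646) → tip=(-0.5960,-1.2642,0.8630)
cmd 2: set ℓ=2.1323 → (κ,φ,ℓ)=(1.0360,244.76°,2.1323) → tip=(-0.6568,-1.3933,0.7752)
cmd 3: set κ=0.9607 → (κ,φ,ℓ)=(0.9607,244.76°,2.1323) → tip=(-0.6479,-1.3744,0.9244)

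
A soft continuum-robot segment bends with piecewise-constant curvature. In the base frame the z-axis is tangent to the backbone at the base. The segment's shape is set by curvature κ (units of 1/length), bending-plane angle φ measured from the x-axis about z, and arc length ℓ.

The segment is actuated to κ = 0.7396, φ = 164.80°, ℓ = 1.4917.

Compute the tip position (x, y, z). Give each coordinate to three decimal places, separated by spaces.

θ = κ·ℓ = 0.7396 × 1.4917 = 1.10326 rad
ρ = (1 − cos θ)/κ = (1 − 0.45069)/0.7396 = 0.74272
z = sin θ / κ = 0.89268/0.7396 = 1.20698
x = ρ cos φ = 0.74272 × cos(164.80°) = -0.71673
y = ρ sin φ = 0.74272 × sin(164.80°) = 0.19473

-0.717 0.195 1.207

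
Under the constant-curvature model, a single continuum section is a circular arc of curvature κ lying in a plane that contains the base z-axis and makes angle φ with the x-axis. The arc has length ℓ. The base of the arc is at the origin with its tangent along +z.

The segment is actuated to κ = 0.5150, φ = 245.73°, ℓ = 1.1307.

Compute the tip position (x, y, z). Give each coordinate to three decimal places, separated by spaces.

θ = κ·ℓ = 0.5150 × 1.1307 = 0.58231 rad
ρ = (1 − cos θ)/κ = (1 − 0.83519)/0.5150 = 0.32001
z = sin θ / κ = 0.54996/0.5150 = 1.06787
x = ρ cos φ = 0.32001 × cos(245.73°) = -0.13154
y = ρ sin φ = 0.32001 × sin(245.73°) = -0.29173

-0.132 -0.292 1.068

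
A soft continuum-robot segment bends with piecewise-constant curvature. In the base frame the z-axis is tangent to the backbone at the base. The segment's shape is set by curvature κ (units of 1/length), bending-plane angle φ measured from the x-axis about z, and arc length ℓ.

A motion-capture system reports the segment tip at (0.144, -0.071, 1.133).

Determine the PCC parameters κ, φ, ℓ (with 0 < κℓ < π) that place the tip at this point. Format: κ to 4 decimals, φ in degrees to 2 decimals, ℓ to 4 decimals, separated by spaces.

0.2452 333.75 1.1481

ρ = √(x²+y²) = √(0.144² + -0.071²) = 0.16055
φ = atan2(y, x) mod 360° = atan2(-0.071, 0.144) = 333.7541°
|p|² = ρ² + z² = 0.16055² + 1.133² = 1.30947
κ = 2ρ / |p|² = 2×0.16055 / 1.30947 = 0.24522
θ = 2·atan2(ρ, z) = 2·atan2(0.16055, 1.133) = 0.28154 rad
ℓ = θ/κ = 0.28154/0.24522 = 1.14811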